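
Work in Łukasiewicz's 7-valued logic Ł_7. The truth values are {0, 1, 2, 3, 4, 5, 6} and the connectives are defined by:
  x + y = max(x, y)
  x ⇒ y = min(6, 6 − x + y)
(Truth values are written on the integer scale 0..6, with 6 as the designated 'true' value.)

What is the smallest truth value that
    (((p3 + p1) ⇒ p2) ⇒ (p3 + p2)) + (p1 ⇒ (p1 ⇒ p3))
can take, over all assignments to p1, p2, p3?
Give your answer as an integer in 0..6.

Take p1 = 4, p2 = 0, p3 = 0:
p3 + p1 = 0 + 4 = 4
(p3 + p1) ⇒ p2 = 4 ⇒ 0 = 2
p3 + p2 = 0 + 0 = 0
((p3 + p1) ⇒ p2) ⇒ (p3 + p2) = 2 ⇒ 0 = 4
p1 ⇒ p3 = 4 ⇒ 0 = 2
p1 ⇒ (p1 ⇒ p3) = 4 ⇒ 2 = 4
(((p3 + p1) ⇒ p2) ⇒ (p3 + p2)) + (p1 ⇒ (p1 ⇒ p3)) = 4 + 4 = 4
No assignment yields a value below 4, so this is the minimum.

4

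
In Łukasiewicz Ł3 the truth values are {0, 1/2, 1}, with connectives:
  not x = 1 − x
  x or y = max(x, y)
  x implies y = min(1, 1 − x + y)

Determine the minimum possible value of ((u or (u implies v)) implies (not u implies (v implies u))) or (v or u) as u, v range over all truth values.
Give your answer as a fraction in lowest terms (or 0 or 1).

1/2

Take u = 0, v = 1/2:
u implies v = 0 implies 1/2 = 1
u or (u implies v) = 0 or 1 = 1
not u = not 0 = 1
v implies u = 1/2 implies 0 = 1/2
not u implies (v implies u) = 1 implies 1/2 = 1/2
(u or (u implies v)) implies (not u implies (v implies u)) = 1 implies 1/2 = 1/2
v or u = 1/2 or 0 = 1/2
((u or (u implies v)) implies (not u implies (v implies u))) or (v or u) = 1/2 or 1/2 = 1/2
No assignment yields a value below 1/2, so this is the minimum.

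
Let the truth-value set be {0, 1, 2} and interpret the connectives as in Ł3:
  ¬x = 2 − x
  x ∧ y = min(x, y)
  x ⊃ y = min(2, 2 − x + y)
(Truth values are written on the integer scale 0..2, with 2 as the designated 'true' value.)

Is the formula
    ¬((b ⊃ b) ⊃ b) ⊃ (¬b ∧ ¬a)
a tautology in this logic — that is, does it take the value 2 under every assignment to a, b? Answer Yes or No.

No

Counterexample: take a = 1, b = 0.
b ⊃ b = 0 ⊃ 0 = 2
(b ⊃ b) ⊃ b = 2 ⊃ 0 = 0
¬((b ⊃ b) ⊃ b) = ¬0 = 2
¬b = ¬0 = 2
¬a = ¬1 = 1
¬b ∧ ¬a = 2 ∧ 1 = 1
¬((b ⊃ b) ⊃ b) ⊃ (¬b ∧ ¬a) = 2 ⊃ 1 = 1
This gives 1 ≠ 2.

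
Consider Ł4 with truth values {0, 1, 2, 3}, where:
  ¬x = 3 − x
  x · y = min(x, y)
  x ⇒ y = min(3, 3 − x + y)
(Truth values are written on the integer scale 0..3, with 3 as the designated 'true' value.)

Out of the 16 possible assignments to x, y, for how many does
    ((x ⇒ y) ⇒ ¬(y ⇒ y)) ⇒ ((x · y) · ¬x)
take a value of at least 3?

11

x = 0, y = 0 ↦ 3  ≥
x = 0, y = 1 ↦ 3  ≥
x = 0, y = 2 ↦ 3  ≥
x = 0, y = 3 ↦ 3  ≥
x = 1, y = 0 ↦ 2  <
x = 1, y = 1 ↦ 3  ≥
x = 1, y = 2 ↦ 3  ≥
x = 1, y = 3 ↦ 3  ≥
x = 2, y = 0 ↦ 1  <
x = 2, y = 1 ↦ 3  ≥
x = 2, y = 2 ↦ 3  ≥
x = 2, y = 3 ↦ 3  ≥
x = 3, y = 0 ↦ 0  <
x = 3, y = 1 ↦ 1  <
x = 3, y = 2 ↦ 2  <
x = 3, y = 3 ↦ 3  ≥
So 11 of the 16 assignments meet the threshold.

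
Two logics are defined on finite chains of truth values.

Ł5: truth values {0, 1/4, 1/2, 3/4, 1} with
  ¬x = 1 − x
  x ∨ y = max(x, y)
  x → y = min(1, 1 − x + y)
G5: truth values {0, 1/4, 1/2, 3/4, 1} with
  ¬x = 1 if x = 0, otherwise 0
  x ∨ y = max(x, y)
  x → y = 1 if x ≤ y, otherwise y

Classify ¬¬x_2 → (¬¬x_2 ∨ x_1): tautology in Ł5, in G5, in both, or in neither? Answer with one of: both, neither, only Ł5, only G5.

both

In Ł5: every assignment gives 1 — tautology.
In G5: every assignment gives 1 — tautology.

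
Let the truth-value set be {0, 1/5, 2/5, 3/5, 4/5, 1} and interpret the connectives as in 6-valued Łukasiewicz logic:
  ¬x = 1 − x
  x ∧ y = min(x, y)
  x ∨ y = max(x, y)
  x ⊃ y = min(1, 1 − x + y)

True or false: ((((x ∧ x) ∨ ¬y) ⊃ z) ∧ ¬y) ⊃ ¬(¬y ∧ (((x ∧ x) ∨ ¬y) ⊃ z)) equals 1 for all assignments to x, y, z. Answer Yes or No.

Counterexample: take x = 0, y = 0, z = 3/5.
x ∧ x = 0 ∧ 0 = 0
¬y = ¬0 = 1
(x ∧ x) ∨ ¬y = 0 ∨ 1 = 1
((x ∧ x) ∨ ¬y) ⊃ z = 1 ⊃ 3/5 = 3/5
¬y = ¬0 = 1
(((x ∧ x) ∨ ¬y) ⊃ z) ∧ ¬y = 3/5 ∧ 1 = 3/5
¬y ∧ (((x ∧ x) ∨ ¬y) ⊃ z) = 1 ∧ 3/5 = 3/5
¬(¬y ∧ (((x ∧ x) ∨ ¬y) ⊃ z)) = ¬3/5 = 2/5
((((x ∧ x) ∨ ¬y) ⊃ z) ∧ ¬y) ⊃ ¬(¬y ∧ (((x ∧ x) ∨ ¬y) ⊃ z)) = 3/5 ⊃ 2/5 = 4/5
This gives 4/5 ≠ 1.

No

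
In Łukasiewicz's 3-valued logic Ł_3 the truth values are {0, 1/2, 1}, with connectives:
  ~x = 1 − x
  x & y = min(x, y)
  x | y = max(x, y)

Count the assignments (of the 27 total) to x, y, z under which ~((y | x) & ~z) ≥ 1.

value 1: 11 assignments (counts)
value 1/2: 11 assignments
value 0: 5 assignments
So 11 of the 27 assignments meet the threshold.

11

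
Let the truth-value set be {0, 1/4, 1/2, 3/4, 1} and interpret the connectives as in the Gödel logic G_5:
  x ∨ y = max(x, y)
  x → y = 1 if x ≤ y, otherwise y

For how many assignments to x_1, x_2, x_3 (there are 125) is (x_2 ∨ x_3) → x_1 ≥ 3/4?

value 1: 55 assignments (counts)
value 3/4: 9 assignments (counts)
value 1/2: 16 assignments
value 1/4: 21 assignments
value 0: 24 assignments
So 64 of the 125 assignments meet the threshold.

64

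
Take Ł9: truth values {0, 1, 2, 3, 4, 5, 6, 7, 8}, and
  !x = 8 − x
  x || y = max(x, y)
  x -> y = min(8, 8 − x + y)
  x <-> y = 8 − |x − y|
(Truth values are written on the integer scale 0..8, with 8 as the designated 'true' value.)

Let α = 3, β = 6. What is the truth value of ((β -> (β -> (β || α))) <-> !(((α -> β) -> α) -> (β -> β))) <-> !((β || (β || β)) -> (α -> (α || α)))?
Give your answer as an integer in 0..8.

8

β || α = 6 || 3 = 6
β -> (β || α) = 6 -> 6 = 8
β -> (β -> (β || α)) = 6 -> 8 = 8
α -> β = 3 -> 6 = 8
(α -> β) -> α = 8 -> 3 = 3
β -> β = 6 -> 6 = 8
((α -> β) -> α) -> (β -> β) = 3 -> 8 = 8
!(((α -> β) -> α) -> (β -> β)) = !8 = 0
(β -> (β -> (β || α))) <-> !(((α -> β) -> α) -> (β -> β)) = 8 <-> 0 = 0
β || β = 6 || 6 = 6
β || (β || β) = 6 || 6 = 6
α || α = 3 || 3 = 3
α -> (α || α) = 3 -> 3 = 8
(β || (β || β)) -> (α -> (α || α)) = 6 -> 8 = 8
!((β || (β || β)) -> (α -> (α || α))) = !8 = 0
((β -> (β -> (β || α))) <-> !(((α -> β) -> α) -> (β -> β))) <-> !((β || (β || β)) -> (α -> (α || α))) = 0 <-> 0 = 8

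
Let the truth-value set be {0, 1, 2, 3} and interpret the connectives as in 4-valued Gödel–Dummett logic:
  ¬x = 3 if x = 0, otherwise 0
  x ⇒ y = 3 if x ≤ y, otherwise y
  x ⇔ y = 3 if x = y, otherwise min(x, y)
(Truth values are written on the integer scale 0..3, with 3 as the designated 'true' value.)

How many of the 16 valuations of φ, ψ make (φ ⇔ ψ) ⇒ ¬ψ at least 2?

7

φ = 0, ψ = 0 ↦ 3  ≥
φ = 0, ψ = 1 ↦ 3  ≥
φ = 0, ψ = 2 ↦ 3  ≥
φ = 0, ψ = 3 ↦ 3  ≥
φ = 1, ψ = 0 ↦ 3  ≥
φ = 1, ψ = 1 ↦ 0  <
φ = 1, ψ = 2 ↦ 0  <
φ = 1, ψ = 3 ↦ 0  <
φ = 2, ψ = 0 ↦ 3  ≥
φ = 2, ψ = 1 ↦ 0  <
φ = 2, ψ = 2 ↦ 0  <
φ = 2, ψ = 3 ↦ 0  <
φ = 3, ψ = 0 ↦ 3  ≥
φ = 3, ψ = 1 ↦ 0  <
φ = 3, ψ = 2 ↦ 0  <
φ = 3, ψ = 3 ↦ 0  <
So 7 of the 16 assignments meet the threshold.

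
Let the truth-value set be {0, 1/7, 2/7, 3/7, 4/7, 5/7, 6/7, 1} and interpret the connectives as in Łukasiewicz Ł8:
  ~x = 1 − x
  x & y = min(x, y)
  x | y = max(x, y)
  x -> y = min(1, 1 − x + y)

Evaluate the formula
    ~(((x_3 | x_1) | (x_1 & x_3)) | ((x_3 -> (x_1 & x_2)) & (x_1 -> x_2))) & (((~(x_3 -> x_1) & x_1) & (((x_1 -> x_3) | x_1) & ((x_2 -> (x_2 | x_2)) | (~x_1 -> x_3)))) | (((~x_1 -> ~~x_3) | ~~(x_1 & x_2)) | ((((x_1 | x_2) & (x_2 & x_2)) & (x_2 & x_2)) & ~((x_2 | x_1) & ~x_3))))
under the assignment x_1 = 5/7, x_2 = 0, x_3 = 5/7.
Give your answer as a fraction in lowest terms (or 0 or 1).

x_3 | x_1 = 5/7 | 5/7 = 5/7
x_1 & x_3 = 5/7 & 5/7 = 5/7
(x_3 | x_1) | (x_1 & x_3) = 5/7 | 5/7 = 5/7
x_1 & x_2 = 5/7 & 0 = 0
x_3 -> (x_1 & x_2) = 5/7 -> 0 = 2/7
x_1 -> x_2 = 5/7 -> 0 = 2/7
(x_3 -> (x_1 & x_2)) & (x_1 -> x_2) = 2/7 & 2/7 = 2/7
((x_3 | x_1) | (x_1 & x_3)) | ((x_3 -> (x_1 & x_2)) & (x_1 -> x_2)) = 5/7 | 2/7 = 5/7
~(((x_3 | x_1) | (x_1 & x_3)) | ((x_3 -> (x_1 & x_2)) & (x_1 -> x_2))) = ~5/7 = 2/7
x_3 -> x_1 = 5/7 -> 5/7 = 1
~(x_3 -> x_1) = ~1 = 0
~(x_3 -> x_1) & x_1 = 0 & 5/7 = 0
x_1 -> x_3 = 5/7 -> 5/7 = 1
(x_1 -> x_3) | x_1 = 1 | 5/7 = 1
x_2 | x_2 = 0 | 0 = 0
x_2 -> (x_2 | x_2) = 0 -> 0 = 1
~x_1 = ~5/7 = 2/7
~x_1 -> x_3 = 2/7 -> 5/7 = 1
(x_2 -> (x_2 | x_2)) | (~x_1 -> x_3) = 1 | 1 = 1
((x_1 -> x_3) | x_1) & ((x_2 -> (x_2 | x_2)) | (~x_1 -> x_3)) = 1 & 1 = 1
(~(x_3 -> x_1) & x_1) & (((x_1 -> x_3) | x_1) & ((x_2 -> (x_2 | x_2)) | (~x_1 -> x_3))) = 0 & 1 = 0
~x_1 = ~5/7 = 2/7
~x_3 = ~5/7 = 2/7
~~x_3 = ~2/7 = 5/7
~x_1 -> ~~x_3 = 2/7 -> 5/7 = 1
x_1 & x_2 = 5/7 & 0 = 0
~(x_1 & x_2) = ~0 = 1
~~(x_1 & x_2) = ~1 = 0
(~x_1 -> ~~x_3) | ~~(x_1 & x_2) = 1 | 0 = 1
x_1 | x_2 = 5/7 | 0 = 5/7
x_2 & x_2 = 0 & 0 = 0
(x_1 | x_2) & (x_2 & x_2) = 5/7 & 0 = 0
x_2 & x_2 = 0 & 0 = 0
((x_1 | x_2) & (x_2 & x_2)) & (x_2 & x_2) = 0 & 0 = 0
x_2 | x_1 = 0 | 5/7 = 5/7
~x_3 = ~5/7 = 2/7
(x_2 | x_1) & ~x_3 = 5/7 & 2/7 = 2/7
~((x_2 | x_1) & ~x_3) = ~2/7 = 5/7
(((x_1 | x_2) & (x_2 & x_2)) & (x_2 & x_2)) & ~((x_2 | x_1) & ~x_3) = 0 & 5/7 = 0
((~x_1 -> ~~x_3) | ~~(x_1 & x_2)) | ((((x_1 | x_2) & (x_2 & x_2)) & (x_2 & x_2)) & ~((x_2 | x_1) & ~x_3)) = 1 | 0 = 1
((~(x_3 -> x_1) & x_1) & (((x_1 -> x_3) | x_1) & ((x_2 -> (x_2 | x_2)) | (~x_1 -> x_3)))) | (((~x_1 -> ~~x_3) | ~~(x_1 & x_2)) | ((((x_1 | x_2) & (x_2 & x_2)) & (x_2 & x_2)) & ~((x_2 | x_1) & ~x_3))) = 0 | 1 = 1
~(((x_3 | x_1) | (x_1 & x_3)) | ((x_3 -> (x_1 & x_2)) & (x_1 -> x_2))) & (((~(x_3 -> x_1) & x_1) & (((x_1 -> x_3) | x_1) & ((x_2 -> (x_2 | x_2)) | (~x_1 -> x_3)))) | (((~x_1 -> ~~x_3) | ~~(x_1 & x_2)) | ((((x_1 | x_2) & (x_2 & x_2)) & (x_2 & x_2)) & ~((x_2 | x_1) & ~x_3)))) = 2/7 & 1 = 2/7

2/7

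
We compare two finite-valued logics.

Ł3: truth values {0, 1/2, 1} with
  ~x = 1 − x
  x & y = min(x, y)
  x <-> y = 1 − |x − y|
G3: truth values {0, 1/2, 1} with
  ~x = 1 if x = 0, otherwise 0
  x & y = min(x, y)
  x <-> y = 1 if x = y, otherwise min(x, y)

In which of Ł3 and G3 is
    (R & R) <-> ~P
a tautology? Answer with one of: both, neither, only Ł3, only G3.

In Ł3: at P = 0, R = 0 the value is 0 — not a tautology.
In G3: at P = 0, R = 0 the value is 0 — not a tautology.

neither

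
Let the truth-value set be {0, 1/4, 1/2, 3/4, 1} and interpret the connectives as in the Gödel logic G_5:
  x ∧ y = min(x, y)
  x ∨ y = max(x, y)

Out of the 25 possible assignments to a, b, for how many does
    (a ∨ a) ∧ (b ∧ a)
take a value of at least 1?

value 1: 1 assignment (counts)
value 3/4: 3 assignments
value 1/2: 5 assignments
value 1/4: 7 assignments
value 0: 9 assignments
So 1 of the 25 assignments meets the threshold.

1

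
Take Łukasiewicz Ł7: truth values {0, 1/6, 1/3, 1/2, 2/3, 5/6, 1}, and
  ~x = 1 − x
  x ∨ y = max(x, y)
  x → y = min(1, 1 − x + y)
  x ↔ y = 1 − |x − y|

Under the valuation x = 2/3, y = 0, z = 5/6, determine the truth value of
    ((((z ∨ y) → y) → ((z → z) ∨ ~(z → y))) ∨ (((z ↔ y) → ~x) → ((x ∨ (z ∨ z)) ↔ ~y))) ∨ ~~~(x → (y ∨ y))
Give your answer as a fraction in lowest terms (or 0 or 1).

1

z ∨ y = 5/6 ∨ 0 = 5/6
(z ∨ y) → y = 5/6 → 0 = 1/6
z → z = 5/6 → 5/6 = 1
z → y = 5/6 → 0 = 1/6
~(z → y) = ~1/6 = 5/6
(z → z) ∨ ~(z → y) = 1 ∨ 5/6 = 1
((z ∨ y) → y) → ((z → z) ∨ ~(z → y)) = 1/6 → 1 = 1
z ↔ y = 5/6 ↔ 0 = 1/6
~x = ~2/3 = 1/3
(z ↔ y) → ~x = 1/6 → 1/3 = 1
z ∨ z = 5/6 ∨ 5/6 = 5/6
x ∨ (z ∨ z) = 2/3 ∨ 5/6 = 5/6
~y = ~0 = 1
(x ∨ (z ∨ z)) ↔ ~y = 5/6 ↔ 1 = 5/6
((z ↔ y) → ~x) → ((x ∨ (z ∨ z)) ↔ ~y) = 1 → 5/6 = 5/6
(((z ∨ y) → y) → ((z → z) ∨ ~(z → y))) ∨ (((z ↔ y) → ~x) → ((x ∨ (z ∨ z)) ↔ ~y)) = 1 ∨ 5/6 = 1
y ∨ y = 0 ∨ 0 = 0
x → (y ∨ y) = 2/3 → 0 = 1/3
~(x → (y ∨ y)) = ~1/3 = 2/3
~~(x → (y ∨ y)) = ~2/3 = 1/3
~~~(x → (y ∨ y)) = ~1/3 = 2/3
((((z ∨ y) → y) → ((z → z) ∨ ~(z → y))) ∨ (((z ↔ y) → ~x) → ((x ∨ (z ∨ z)) ↔ ~y))) ∨ ~~~(x → (y ∨ y)) = 1 ∨ 2/3 = 1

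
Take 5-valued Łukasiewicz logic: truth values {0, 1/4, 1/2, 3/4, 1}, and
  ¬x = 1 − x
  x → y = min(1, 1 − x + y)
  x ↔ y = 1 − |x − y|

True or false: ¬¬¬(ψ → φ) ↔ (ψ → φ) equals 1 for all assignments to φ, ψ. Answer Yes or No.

Counterexample: take φ = 0, ψ = 0.
ψ → φ = 0 → 0 = 1
¬(ψ → φ) = ¬1 = 0
¬¬(ψ → φ) = ¬0 = 1
¬¬¬(ψ → φ) = ¬1 = 0
ψ → φ = 0 → 0 = 1
¬¬¬(ψ → φ) ↔ (ψ → φ) = 0 ↔ 1 = 0
This gives 0 ≠ 1.

No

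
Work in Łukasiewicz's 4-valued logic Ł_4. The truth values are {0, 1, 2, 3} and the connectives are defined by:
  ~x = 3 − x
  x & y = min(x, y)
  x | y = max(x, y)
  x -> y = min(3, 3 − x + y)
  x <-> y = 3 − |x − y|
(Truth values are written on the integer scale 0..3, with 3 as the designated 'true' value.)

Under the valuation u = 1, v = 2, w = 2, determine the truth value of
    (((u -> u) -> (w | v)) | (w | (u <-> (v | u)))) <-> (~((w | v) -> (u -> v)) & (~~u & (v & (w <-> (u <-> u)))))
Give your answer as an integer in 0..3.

1

u -> u = 1 -> 1 = 3
w | v = 2 | 2 = 2
(u -> u) -> (w | v) = 3 -> 2 = 2
v | u = 2 | 1 = 2
u <-> (v | u) = 1 <-> 2 = 2
w | (u <-> (v | u)) = 2 | 2 = 2
((u -> u) -> (w | v)) | (w | (u <-> (v | u))) = 2 | 2 = 2
w | v = 2 | 2 = 2
u -> v = 1 -> 2 = 3
(w | v) -> (u -> v) = 2 -> 3 = 3
~((w | v) -> (u -> v)) = ~3 = 0
~u = ~1 = 2
~~u = ~2 = 1
u <-> u = 1 <-> 1 = 3
w <-> (u <-> u) = 2 <-> 3 = 2
v & (w <-> (u <-> u)) = 2 & 2 = 2
~~u & (v & (w <-> (u <-> u))) = 1 & 2 = 1
~((w | v) -> (u -> v)) & (~~u & (v & (w <-> (u <-> u)))) = 0 & 1 = 0
(((u -> u) -> (w | v)) | (w | (u <-> (v | u)))) <-> (~((w | v) -> (u -> v)) & (~~u & (v & (w <-> (u <-> u))))) = 2 <-> 0 = 1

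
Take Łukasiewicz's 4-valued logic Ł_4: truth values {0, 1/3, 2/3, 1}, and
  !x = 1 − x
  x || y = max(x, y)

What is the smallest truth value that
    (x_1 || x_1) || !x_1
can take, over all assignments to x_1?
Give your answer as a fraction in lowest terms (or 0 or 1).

2/3

Take x_1 = 1/3:
x_1 || x_1 = 1/3 || 1/3 = 1/3
!x_1 = !1/3 = 2/3
(x_1 || x_1) || !x_1 = 1/3 || 2/3 = 2/3
No assignment yields a value below 2/3, so this is the minimum.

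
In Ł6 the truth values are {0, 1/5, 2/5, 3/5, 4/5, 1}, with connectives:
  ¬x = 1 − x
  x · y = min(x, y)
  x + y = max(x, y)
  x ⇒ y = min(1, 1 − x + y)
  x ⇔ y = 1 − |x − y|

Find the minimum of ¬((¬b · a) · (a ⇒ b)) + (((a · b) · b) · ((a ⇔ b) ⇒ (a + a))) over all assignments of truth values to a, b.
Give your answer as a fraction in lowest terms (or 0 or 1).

2/5

Take a = 3/5, b = 1/5:
¬b = ¬1/5 = 4/5
¬b · a = 4/5 · 3/5 = 3/5
a ⇒ b = 3/5 ⇒ 1/5 = 3/5
(¬b · a) · (a ⇒ b) = 3/5 · 3/5 = 3/5
¬((¬b · a) · (a ⇒ b)) = ¬3/5 = 2/5
a · b = 3/5 · 1/5 = 1/5
(a · b) · b = 1/5 · 1/5 = 1/5
a ⇔ b = 3/5 ⇔ 1/5 = 3/5
a + a = 3/5 + 3/5 = 3/5
(a ⇔ b) ⇒ (a + a) = 3/5 ⇒ 3/5 = 1
((a · b) · b) · ((a ⇔ b) ⇒ (a + a)) = 1/5 · 1 = 1/5
¬((¬b · a) · (a ⇒ b)) + (((a · b) · b) · ((a ⇔ b) ⇒ (a + a))) = 2/5 + 1/5 = 2/5
No assignment yields a value below 2/5, so this is the minimum.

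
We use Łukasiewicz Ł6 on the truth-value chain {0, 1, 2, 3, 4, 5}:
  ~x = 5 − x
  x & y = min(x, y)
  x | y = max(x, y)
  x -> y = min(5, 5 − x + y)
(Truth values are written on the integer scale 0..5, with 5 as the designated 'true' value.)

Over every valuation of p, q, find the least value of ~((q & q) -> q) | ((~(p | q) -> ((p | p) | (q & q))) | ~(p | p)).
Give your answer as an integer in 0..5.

Take p = 1, q = 0:
q & q = 0 & 0 = 0
(q & q) -> q = 0 -> 0 = 5
~((q & q) -> q) = ~5 = 0
p | q = 1 | 0 = 1
~(p | q) = ~1 = 4
p | p = 1 | 1 = 1
q & q = 0 & 0 = 0
(p | p) | (q & q) = 1 | 0 = 1
~(p | q) -> ((p | p) | (q & q)) = 4 -> 1 = 2
p | p = 1 | 1 = 1
~(p | p) = ~1 = 4
(~(p | q) -> ((p | p) | (q & q))) | ~(p | p) = 2 | 4 = 4
~((q & q) -> q) | ((~(p | q) -> ((p | p) | (q & q))) | ~(p | p)) = 0 | 4 = 4
No assignment yields a value below 4, so this is the minimum.

4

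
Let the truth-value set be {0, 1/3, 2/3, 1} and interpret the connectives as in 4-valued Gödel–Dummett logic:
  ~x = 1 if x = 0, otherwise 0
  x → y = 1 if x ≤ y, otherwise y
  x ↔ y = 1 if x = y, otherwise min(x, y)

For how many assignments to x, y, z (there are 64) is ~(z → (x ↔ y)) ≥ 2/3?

value 1: 18 assignments (counts)
value 0: 46 assignments
So 18 of the 64 assignments meet the threshold.

18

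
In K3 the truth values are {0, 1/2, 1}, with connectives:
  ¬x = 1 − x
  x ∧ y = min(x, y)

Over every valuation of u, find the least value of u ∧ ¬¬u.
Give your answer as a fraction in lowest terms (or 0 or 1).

Take u = 0:
¬u = ¬0 = 1
¬¬u = ¬1 = 0
u ∧ ¬¬u = 0 ∧ 0 = 0
No assignment yields a value below 0, so this is the minimum.

0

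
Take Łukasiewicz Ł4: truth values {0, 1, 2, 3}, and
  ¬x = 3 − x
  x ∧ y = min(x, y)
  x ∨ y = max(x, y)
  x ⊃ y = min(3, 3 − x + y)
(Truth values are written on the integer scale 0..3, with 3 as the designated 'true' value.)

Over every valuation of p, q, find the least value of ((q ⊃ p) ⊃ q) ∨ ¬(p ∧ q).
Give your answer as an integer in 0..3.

2

Take p = 1, q = 1:
q ⊃ p = 1 ⊃ 1 = 3
(q ⊃ p) ⊃ q = 3 ⊃ 1 = 1
p ∧ q = 1 ∧ 1 = 1
¬(p ∧ q) = ¬1 = 2
((q ⊃ p) ⊃ q) ∨ ¬(p ∧ q) = 1 ∨ 2 = 2
No assignment yields a value below 2, so this is the minimum.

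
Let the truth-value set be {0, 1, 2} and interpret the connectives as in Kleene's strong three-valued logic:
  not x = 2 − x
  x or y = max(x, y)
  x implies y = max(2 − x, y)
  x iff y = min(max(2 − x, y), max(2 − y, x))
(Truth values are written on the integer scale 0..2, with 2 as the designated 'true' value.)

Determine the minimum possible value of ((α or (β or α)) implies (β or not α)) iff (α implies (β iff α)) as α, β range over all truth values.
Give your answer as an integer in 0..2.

Take α = 1, β = 0:
β or α = 0 or 1 = 1
α or (β or α) = 1 or 1 = 1
not α = not 1 = 1
β or not α = 0 or 1 = 1
(α or (β or α)) implies (β or not α) = 1 implies 1 = 1
β iff α = 0 iff 1 = 1
α implies (β iff α) = 1 implies 1 = 1
((α or (β or α)) implies (β or not α)) iff (α implies (β iff α)) = 1 iff 1 = 1
No assignment yields a value below 1, so this is the minimum.

1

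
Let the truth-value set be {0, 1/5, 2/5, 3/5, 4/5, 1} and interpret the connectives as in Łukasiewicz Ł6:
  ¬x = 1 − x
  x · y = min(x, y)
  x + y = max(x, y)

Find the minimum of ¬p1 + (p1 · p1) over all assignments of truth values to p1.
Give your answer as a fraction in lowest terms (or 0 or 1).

Take p1 = 2/5:
¬p1 = ¬2/5 = 3/5
p1 · p1 = 2/5 · 2/5 = 2/5
¬p1 + (p1 · p1) = 3/5 + 2/5 = 3/5
No assignment yields a value below 3/5, so this is the minimum.

3/5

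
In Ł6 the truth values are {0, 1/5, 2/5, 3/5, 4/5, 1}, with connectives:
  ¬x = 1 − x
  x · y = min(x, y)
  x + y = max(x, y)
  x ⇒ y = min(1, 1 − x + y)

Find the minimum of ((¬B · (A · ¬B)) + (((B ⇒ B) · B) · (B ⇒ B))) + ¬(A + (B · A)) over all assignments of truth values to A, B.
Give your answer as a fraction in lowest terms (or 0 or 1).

Take A = 2/5, B = 0:
¬B = ¬0 = 1
¬B = ¬0 = 1
A · ¬B = 2/5 · 1 = 2/5
¬B · (A · ¬B) = 1 · 2/5 = 2/5
B ⇒ B = 0 ⇒ 0 = 1
(B ⇒ B) · B = 1 · 0 = 0
B ⇒ B = 0 ⇒ 0 = 1
((B ⇒ B) · B) · (B ⇒ B) = 0 · 1 = 0
(¬B · (A · ¬B)) + (((B ⇒ B) · B) · (B ⇒ B)) = 2/5 + 0 = 2/5
B · A = 0 · 2/5 = 0
A + (B · A) = 2/5 + 0 = 2/5
¬(A + (B · A)) = ¬2/5 = 3/5
((¬B · (A · ¬B)) + (((B ⇒ B) · B) · (B ⇒ B))) + ¬(A + (B · A)) = 2/5 + 3/5 = 3/5
No assignment yields a value below 3/5, so this is the minimum.

3/5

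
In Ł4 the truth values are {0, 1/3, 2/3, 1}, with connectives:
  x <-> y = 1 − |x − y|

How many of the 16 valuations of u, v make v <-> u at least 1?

4

u = 0, v = 0 ↦ 1  ≥
u = 0, v = 1/3 ↦ 2/3  <
u = 0, v = 2/3 ↦ 1/3  <
u = 0, v = 1 ↦ 0  <
u = 1/3, v = 0 ↦ 2/3  <
u = 1/3, v = 1/3 ↦ 1  ≥
u = 1/3, v = 2/3 ↦ 2/3  <
u = 1/3, v = 1 ↦ 1/3  <
u = 2/3, v = 0 ↦ 1/3  <
u = 2/3, v = 1/3 ↦ 2/3  <
u = 2/3, v = 2/3 ↦ 1  ≥
u = 2/3, v = 1 ↦ 2/3  <
u = 1, v = 0 ↦ 0  <
u = 1, v = 1/3 ↦ 1/3  <
u = 1, v = 2/3 ↦ 2/3  <
u = 1, v = 1 ↦ 1  ≥
So 4 of the 16 assignments meet the threshold.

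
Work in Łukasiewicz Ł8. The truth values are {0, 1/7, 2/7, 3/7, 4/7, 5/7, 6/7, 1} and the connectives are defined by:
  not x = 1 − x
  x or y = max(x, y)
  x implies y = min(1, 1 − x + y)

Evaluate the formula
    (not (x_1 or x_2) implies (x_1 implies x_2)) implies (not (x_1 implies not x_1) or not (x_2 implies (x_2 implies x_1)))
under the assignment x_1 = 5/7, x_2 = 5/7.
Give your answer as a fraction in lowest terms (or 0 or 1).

x_1 or x_2 = 5/7 or 5/7 = 5/7
not (x_1 or x_2) = not 5/7 = 2/7
x_1 implies x_2 = 5/7 implies 5/7 = 1
not (x_1 or x_2) implies (x_1 implies x_2) = 2/7 implies 1 = 1
not x_1 = not 5/7 = 2/7
x_1 implies not x_1 = 5/7 implies 2/7 = 4/7
not (x_1 implies not x_1) = not 4/7 = 3/7
x_2 implies x_1 = 5/7 implies 5/7 = 1
x_2 implies (x_2 implies x_1) = 5/7 implies 1 = 1
not (x_2 implies (x_2 implies x_1)) = not 1 = 0
not (x_1 implies not x_1) or not (x_2 implies (x_2 implies x_1)) = 3/7 or 0 = 3/7
(not (x_1 or x_2) implies (x_1 implies x_2)) implies (not (x_1 implies not x_1) or not (x_2 implies (x_2 implies x_1))) = 1 implies 3/7 = 3/7

3/7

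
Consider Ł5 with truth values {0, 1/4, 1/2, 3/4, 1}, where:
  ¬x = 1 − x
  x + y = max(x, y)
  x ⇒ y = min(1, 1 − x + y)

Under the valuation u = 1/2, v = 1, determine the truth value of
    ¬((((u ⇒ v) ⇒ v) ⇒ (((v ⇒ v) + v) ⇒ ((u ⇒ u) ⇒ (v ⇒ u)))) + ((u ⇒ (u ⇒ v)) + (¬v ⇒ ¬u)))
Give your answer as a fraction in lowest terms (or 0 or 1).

u ⇒ v = 1/2 ⇒ 1 = 1
(u ⇒ v) ⇒ v = 1 ⇒ 1 = 1
v ⇒ v = 1 ⇒ 1 = 1
(v ⇒ v) + v = 1 + 1 = 1
u ⇒ u = 1/2 ⇒ 1/2 = 1
v ⇒ u = 1 ⇒ 1/2 = 1/2
(u ⇒ u) ⇒ (v ⇒ u) = 1 ⇒ 1/2 = 1/2
((v ⇒ v) + v) ⇒ ((u ⇒ u) ⇒ (v ⇒ u)) = 1 ⇒ 1/2 = 1/2
((u ⇒ v) ⇒ v) ⇒ (((v ⇒ v) + v) ⇒ ((u ⇒ u) ⇒ (v ⇒ u))) = 1 ⇒ 1/2 = 1/2
u ⇒ v = 1/2 ⇒ 1 = 1
u ⇒ (u ⇒ v) = 1/2 ⇒ 1 = 1
¬v = ¬1 = 0
¬u = ¬1/2 = 1/2
¬v ⇒ ¬u = 0 ⇒ 1/2 = 1
(u ⇒ (u ⇒ v)) + (¬v ⇒ ¬u) = 1 + 1 = 1
(((u ⇒ v) ⇒ v) ⇒ (((v ⇒ v) + v) ⇒ ((u ⇒ u) ⇒ (v ⇒ u)))) + ((u ⇒ (u ⇒ v)) + (¬v ⇒ ¬u)) = 1/2 + 1 = 1
¬((((u ⇒ v) ⇒ v) ⇒ (((v ⇒ v) + v) ⇒ ((u ⇒ u) ⇒ (v ⇒ u)))) + ((u ⇒ (u ⇒ v)) + (¬v ⇒ ¬u))) = ¬1 = 0

0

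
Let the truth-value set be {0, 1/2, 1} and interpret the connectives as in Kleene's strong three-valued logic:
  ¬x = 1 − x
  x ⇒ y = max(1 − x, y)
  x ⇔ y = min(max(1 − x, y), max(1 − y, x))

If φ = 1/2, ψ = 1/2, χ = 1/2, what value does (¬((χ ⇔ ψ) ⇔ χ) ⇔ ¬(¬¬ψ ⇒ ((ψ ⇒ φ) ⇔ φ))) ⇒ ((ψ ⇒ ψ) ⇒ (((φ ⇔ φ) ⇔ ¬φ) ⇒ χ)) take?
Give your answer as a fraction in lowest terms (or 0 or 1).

χ ⇔ ψ = 1/2 ⇔ 1/2 = 1/2
(χ ⇔ ψ) ⇔ χ = 1/2 ⇔ 1/2 = 1/2
¬((χ ⇔ ψ) ⇔ χ) = ¬1/2 = 1/2
¬ψ = ¬1/2 = 1/2
¬¬ψ = ¬1/2 = 1/2
ψ ⇒ φ = 1/2 ⇒ 1/2 = 1/2
(ψ ⇒ φ) ⇔ φ = 1/2 ⇔ 1/2 = 1/2
¬¬ψ ⇒ ((ψ ⇒ φ) ⇔ φ) = 1/2 ⇒ 1/2 = 1/2
¬(¬¬ψ ⇒ ((ψ ⇒ φ) ⇔ φ)) = ¬1/2 = 1/2
¬((χ ⇔ ψ) ⇔ χ) ⇔ ¬(¬¬ψ ⇒ ((ψ ⇒ φ) ⇔ φ)) = 1/2 ⇔ 1/2 = 1/2
ψ ⇒ ψ = 1/2 ⇒ 1/2 = 1/2
φ ⇔ φ = 1/2 ⇔ 1/2 = 1/2
¬φ = ¬1/2 = 1/2
(φ ⇔ φ) ⇔ ¬φ = 1/2 ⇔ 1/2 = 1/2
((φ ⇔ φ) ⇔ ¬φ) ⇒ χ = 1/2 ⇒ 1/2 = 1/2
(ψ ⇒ ψ) ⇒ (((φ ⇔ φ) ⇔ ¬φ) ⇒ χ) = 1/2 ⇒ 1/2 = 1/2
(¬((χ ⇔ ψ) ⇔ χ) ⇔ ¬(¬¬ψ ⇒ ((ψ ⇒ φ) ⇔ φ))) ⇒ ((ψ ⇒ ψ) ⇒ (((φ ⇔ φ) ⇔ ¬φ) ⇒ χ)) = 1/2 ⇒ 1/2 = 1/2

1/2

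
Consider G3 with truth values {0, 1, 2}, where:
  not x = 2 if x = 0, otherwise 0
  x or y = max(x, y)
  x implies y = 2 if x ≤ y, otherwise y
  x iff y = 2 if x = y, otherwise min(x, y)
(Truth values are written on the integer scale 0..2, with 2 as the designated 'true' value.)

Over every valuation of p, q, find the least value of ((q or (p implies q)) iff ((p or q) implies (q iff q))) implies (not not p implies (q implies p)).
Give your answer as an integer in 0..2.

Take p = 1, q = 2:
p implies q = 1 implies 2 = 2
q or (p implies q) = 2 or 2 = 2
p or q = 1 or 2 = 2
q iff q = 2 iff 2 = 2
(p or q) implies (q iff q) = 2 implies 2 = 2
(q or (p implies q)) iff ((p or q) implies (q iff q)) = 2 iff 2 = 2
not p = not 1 = 0
not not p = not 0 = 2
q implies p = 2 implies 1 = 1
not not p implies (q implies p) = 2 implies 1 = 1
((q or (p implies q)) iff ((p or q) implies (q iff q))) implies (not not p implies (q implies p)) = 2 implies 1 = 1
No assignment yields a value below 1, so this is the minimum.

1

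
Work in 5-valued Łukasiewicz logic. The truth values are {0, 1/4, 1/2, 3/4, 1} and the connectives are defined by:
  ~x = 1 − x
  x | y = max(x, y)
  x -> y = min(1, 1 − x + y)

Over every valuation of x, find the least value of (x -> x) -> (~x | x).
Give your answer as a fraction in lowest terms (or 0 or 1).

Take x = 1/2:
x -> x = 1/2 -> 1/2 = 1
~x = ~1/2 = 1/2
~x | x = 1/2 | 1/2 = 1/2
(x -> x) -> (~x | x) = 1 -> 1/2 = 1/2
No assignment yields a value below 1/2, so this is the minimum.

1/2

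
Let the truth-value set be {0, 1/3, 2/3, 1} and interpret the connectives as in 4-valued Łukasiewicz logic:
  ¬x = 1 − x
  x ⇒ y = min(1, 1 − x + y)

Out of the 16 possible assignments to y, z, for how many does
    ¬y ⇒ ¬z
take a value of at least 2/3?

13

y = 0, z = 0 ↦ 1  ≥
y = 0, z = 1/3 ↦ 2/3  ≥
y = 0, z = 2/3 ↦ 1/3  <
y = 0, z = 1 ↦ 0  <
y = 1/3, z = 0 ↦ 1  ≥
y = 1/3, z = 1/3 ↦ 1  ≥
y = 1/3, z = 2/3 ↦ 2/3  ≥
y = 1/3, z = 1 ↦ 1/3  <
y = 2/3, z = 0 ↦ 1  ≥
y = 2/3, z = 1/3 ↦ 1  ≥
y = 2/3, z = 2/3 ↦ 1  ≥
y = 2/3, z = 1 ↦ 2/3  ≥
y = 1, z = 0 ↦ 1  ≥
y = 1, z = 1/3 ↦ 1  ≥
y = 1, z = 2/3 ↦ 1  ≥
y = 1, z = 1 ↦ 1  ≥
So 13 of the 16 assignments meet the threshold.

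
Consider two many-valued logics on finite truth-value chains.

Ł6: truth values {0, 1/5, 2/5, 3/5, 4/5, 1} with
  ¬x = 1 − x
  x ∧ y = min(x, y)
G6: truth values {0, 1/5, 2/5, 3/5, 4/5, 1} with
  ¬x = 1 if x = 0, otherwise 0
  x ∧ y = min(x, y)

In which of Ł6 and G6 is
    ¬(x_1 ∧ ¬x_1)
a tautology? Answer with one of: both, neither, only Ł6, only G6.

In Ł6: at x_1 = 1/5 the value is 4/5 — not a tautology.
In G6: every assignment gives 1 — tautology.

only G6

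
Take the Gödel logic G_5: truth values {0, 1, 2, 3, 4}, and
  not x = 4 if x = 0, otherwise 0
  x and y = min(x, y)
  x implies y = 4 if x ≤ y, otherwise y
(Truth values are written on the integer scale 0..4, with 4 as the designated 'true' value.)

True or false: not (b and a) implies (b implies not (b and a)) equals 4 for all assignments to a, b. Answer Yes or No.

Yes

At a = 4, b = 1, for instance:
b and a = 1 and 4 = 1
not (b and a) = not 1 = 0
b implies not (b and a) = 1 implies 0 = 0
not (b and a) implies (b implies not (b and a)) = 0 implies 0 = 4
and checking the remaining 24 assignments likewise gives ≥ 4 in every case.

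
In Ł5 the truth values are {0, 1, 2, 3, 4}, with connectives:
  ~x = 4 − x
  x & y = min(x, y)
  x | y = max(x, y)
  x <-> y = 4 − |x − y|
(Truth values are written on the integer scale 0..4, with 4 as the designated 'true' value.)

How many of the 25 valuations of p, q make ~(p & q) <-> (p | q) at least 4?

5

value 4: 5 assignments (counts)
value 3: 8 assignments
value 2: 6 assignments
value 1: 4 assignments
value 0: 2 assignments
So 5 of the 25 assignments meet the threshold.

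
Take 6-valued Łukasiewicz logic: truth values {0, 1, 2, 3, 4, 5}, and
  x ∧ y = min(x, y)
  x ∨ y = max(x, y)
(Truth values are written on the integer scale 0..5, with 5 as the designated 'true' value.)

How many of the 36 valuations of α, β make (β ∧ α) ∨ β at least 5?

6

value 5: 6 assignments (counts)
value 4: 6 assignments
value 3: 6 assignments
value 2: 6 assignments
value 1: 6 assignments
value 0: 6 assignments
So 6 of the 36 assignments meet the threshold.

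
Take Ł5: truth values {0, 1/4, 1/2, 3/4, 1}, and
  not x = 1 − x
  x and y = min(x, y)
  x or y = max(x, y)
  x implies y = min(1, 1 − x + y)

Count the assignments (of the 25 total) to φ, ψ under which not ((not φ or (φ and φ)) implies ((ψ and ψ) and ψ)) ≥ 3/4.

6

value 1: 2 assignments (counts)
value 3/4: 4 assignments (counts)
value 1/2: 5 assignments
value 1/4: 5 assignments
value 0: 9 assignments
So 6 of the 25 assignments meet the threshold.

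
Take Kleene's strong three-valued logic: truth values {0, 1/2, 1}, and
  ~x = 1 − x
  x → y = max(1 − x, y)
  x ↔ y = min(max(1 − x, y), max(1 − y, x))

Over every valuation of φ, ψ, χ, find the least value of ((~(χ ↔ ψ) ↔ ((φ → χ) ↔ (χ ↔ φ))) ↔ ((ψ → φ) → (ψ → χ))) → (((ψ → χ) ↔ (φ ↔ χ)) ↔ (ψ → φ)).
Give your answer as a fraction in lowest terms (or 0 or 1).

1/2

Take φ = 0, ψ = 0, χ = 1/2:
χ ↔ ψ = 1/2 ↔ 0 = 1/2
~(χ ↔ ψ) = ~1/2 = 1/2
φ → χ = 0 → 1/2 = 1
χ ↔ φ = 1/2 ↔ 0 = 1/2
(φ → χ) ↔ (χ ↔ φ) = 1 ↔ 1/2 = 1/2
~(χ ↔ ψ) ↔ ((φ → χ) ↔ (χ ↔ φ)) = 1/2 ↔ 1/2 = 1/2
ψ → φ = 0 → 0 = 1
ψ → χ = 0 → 1/2 = 1
(ψ → φ) → (ψ → χ) = 1 → 1 = 1
(~(χ ↔ ψ) ↔ ((φ → χ) ↔ (χ ↔ φ))) ↔ ((ψ → φ) → (ψ → χ)) = 1/2 ↔ 1 = 1/2
ψ → χ = 0 → 1/2 = 1
φ ↔ χ = 0 ↔ 1/2 = 1/2
(ψ → χ) ↔ (φ ↔ χ) = 1 ↔ 1/2 = 1/2
ψ → φ = 0 → 0 = 1
((ψ → χ) ↔ (φ ↔ χ)) ↔ (ψ → φ) = 1/2 ↔ 1 = 1/2
((~(χ ↔ ψ) ↔ ((φ → χ) ↔ (χ ↔ φ))) ↔ ((ψ → φ) → (ψ → χ))) → (((ψ → χ) ↔ (φ ↔ χ)) ↔ (ψ → φ)) = 1/2 → 1/2 = 1/2
No assignment yields a value below 1/2, so this is the minimum.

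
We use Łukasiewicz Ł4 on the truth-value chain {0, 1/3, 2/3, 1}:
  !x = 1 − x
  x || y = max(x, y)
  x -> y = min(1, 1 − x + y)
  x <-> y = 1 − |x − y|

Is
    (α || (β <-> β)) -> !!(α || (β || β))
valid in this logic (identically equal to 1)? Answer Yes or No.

No

Counterexample: take α = 0, β = 0.
β <-> β = 0 <-> 0 = 1
α || (β <-> β) = 0 || 1 = 1
β || β = 0 || 0 = 0
α || (β || β) = 0 || 0 = 0
!(α || (β || β)) = !0 = 1
!!(α || (β || β)) = !1 = 0
(α || (β <-> β)) -> !!(α || (β || β)) = 1 -> 0 = 0
This gives 0 ≠ 1.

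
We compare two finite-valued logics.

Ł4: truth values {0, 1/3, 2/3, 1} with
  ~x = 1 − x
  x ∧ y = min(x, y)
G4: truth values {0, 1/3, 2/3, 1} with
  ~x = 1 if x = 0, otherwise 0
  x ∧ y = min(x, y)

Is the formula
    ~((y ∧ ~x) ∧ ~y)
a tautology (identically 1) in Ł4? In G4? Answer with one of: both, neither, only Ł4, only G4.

only G4

In Ł4: at x = 0, y = 1/3 the value is 2/3 — not a tautology.
In G4: every assignment gives 1 — tautology.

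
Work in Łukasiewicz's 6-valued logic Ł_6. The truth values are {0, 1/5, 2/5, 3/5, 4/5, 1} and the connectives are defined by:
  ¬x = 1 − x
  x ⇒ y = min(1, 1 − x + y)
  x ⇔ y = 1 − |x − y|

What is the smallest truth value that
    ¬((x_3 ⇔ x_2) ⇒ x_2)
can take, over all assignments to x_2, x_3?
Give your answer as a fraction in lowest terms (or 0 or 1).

Take x_2 = 0, x_3 = 1:
x_3 ⇔ x_2 = 1 ⇔ 0 = 0
(x_3 ⇔ x_2) ⇒ x_2 = 0 ⇒ 0 = 1
¬((x_3 ⇔ x_2) ⇒ x_2) = ¬1 = 0
No assignment yields a value below 0, so this is the minimum.

0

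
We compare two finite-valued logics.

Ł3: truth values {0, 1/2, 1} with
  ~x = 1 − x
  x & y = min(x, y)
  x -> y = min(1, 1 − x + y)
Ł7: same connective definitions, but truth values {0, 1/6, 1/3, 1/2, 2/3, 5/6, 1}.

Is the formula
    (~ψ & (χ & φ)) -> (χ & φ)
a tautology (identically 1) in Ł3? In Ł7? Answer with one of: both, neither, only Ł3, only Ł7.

both

In Ł3: every assignment gives 1 — tautology.
In Ł7: every assignment gives 1 — tautology.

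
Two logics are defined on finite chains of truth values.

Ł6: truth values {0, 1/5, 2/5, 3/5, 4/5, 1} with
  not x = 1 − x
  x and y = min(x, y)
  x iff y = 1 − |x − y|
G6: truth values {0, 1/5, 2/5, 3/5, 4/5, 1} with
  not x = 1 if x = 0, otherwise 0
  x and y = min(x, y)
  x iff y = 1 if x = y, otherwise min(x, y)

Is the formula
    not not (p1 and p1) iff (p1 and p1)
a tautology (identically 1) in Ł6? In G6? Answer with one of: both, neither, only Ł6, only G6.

only Ł6

In Ł6: every assignment gives 1 — tautology.
In G6: at p1 = 1/5 the value is 1/5 — not a tautology.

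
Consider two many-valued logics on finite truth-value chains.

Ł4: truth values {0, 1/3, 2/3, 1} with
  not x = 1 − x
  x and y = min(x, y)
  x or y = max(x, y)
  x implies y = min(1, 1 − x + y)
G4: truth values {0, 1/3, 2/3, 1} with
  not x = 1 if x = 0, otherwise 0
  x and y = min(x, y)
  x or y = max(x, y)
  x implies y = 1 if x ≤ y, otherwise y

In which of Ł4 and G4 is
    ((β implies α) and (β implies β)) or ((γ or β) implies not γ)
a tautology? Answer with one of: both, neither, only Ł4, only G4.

neither

In Ł4: at α = 0, β = 1/3, γ = 2/3 the value is 2/3 — not a tautology.
In G4: at α = 0, β = 1/3, γ = 1/3 the value is 0 — not a tautology.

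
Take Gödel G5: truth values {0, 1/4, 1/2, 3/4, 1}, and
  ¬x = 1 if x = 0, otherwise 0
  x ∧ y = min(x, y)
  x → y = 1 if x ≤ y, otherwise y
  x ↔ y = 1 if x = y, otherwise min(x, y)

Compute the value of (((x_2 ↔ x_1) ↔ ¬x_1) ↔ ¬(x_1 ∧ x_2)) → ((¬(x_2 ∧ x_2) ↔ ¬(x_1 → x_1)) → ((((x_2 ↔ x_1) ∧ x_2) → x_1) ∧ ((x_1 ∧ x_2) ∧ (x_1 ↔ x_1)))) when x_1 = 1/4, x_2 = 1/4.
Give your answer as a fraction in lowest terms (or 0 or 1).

1/4

x_2 ↔ x_1 = 1/4 ↔ 1/4 = 1
¬x_1 = ¬1/4 = 0
(x_2 ↔ x_1) ↔ ¬x_1 = 1 ↔ 0 = 0
x_1 ∧ x_2 = 1/4 ∧ 1/4 = 1/4
¬(x_1 ∧ x_2) = ¬1/4 = 0
((x_2 ↔ x_1) ↔ ¬x_1) ↔ ¬(x_1 ∧ x_2) = 0 ↔ 0 = 1
x_2 ∧ x_2 = 1/4 ∧ 1/4 = 1/4
¬(x_2 ∧ x_2) = ¬1/4 = 0
x_1 → x_1 = 1/4 → 1/4 = 1
¬(x_1 → x_1) = ¬1 = 0
¬(x_2 ∧ x_2) ↔ ¬(x_1 → x_1) = 0 ↔ 0 = 1
x_2 ↔ x_1 = 1/4 ↔ 1/4 = 1
(x_2 ↔ x_1) ∧ x_2 = 1 ∧ 1/4 = 1/4
((x_2 ↔ x_1) ∧ x_2) → x_1 = 1/4 → 1/4 = 1
x_1 ∧ x_2 = 1/4 ∧ 1/4 = 1/4
x_1 ↔ x_1 = 1/4 ↔ 1/4 = 1
(x_1 ∧ x_2) ∧ (x_1 ↔ x_1) = 1/4 ∧ 1 = 1/4
(((x_2 ↔ x_1) ∧ x_2) → x_1) ∧ ((x_1 ∧ x_2) ∧ (x_1 ↔ x_1)) = 1 ∧ 1/4 = 1/4
(¬(x_2 ∧ x_2) ↔ ¬(x_1 → x_1)) → ((((x_2 ↔ x_1) ∧ x_2) → x_1) ∧ ((x_1 ∧ x_2) ∧ (x_1 ↔ x_1))) = 1 → 1/4 = 1/4
(((x_2 ↔ x_1) ↔ ¬x_1) ↔ ¬(x_1 ∧ x_2)) → ((¬(x_2 ∧ x_2) ↔ ¬(x_1 → x_1)) → ((((x_2 ↔ x_1) ∧ x_2) → x_1) ∧ ((x_1 ∧ x_2) ∧ (x_1 ↔ x_1)))) = 1 → 1/4 = 1/4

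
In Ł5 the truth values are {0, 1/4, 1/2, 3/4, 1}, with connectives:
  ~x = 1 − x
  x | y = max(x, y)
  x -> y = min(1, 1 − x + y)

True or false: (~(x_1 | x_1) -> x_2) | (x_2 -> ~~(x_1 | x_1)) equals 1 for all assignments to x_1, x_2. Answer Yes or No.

Counterexample: take x_1 = 0, x_2 = 1/4.
x_1 | x_1 = 0 | 0 = 0
~(x_1 | x_1) = ~0 = 1
~(x_1 | x_1) -> x_2 = 1 -> 1/4 = 1/4
x_1 | x_1 = 0 | 0 = 0
~(x_1 | x_1) = ~0 = 1
~~(x_1 | x_1) = ~1 = 0
x_2 -> ~~(x_1 | x_1) = 1/4 -> 0 = 3/4
(~(x_1 | x_1) -> x_2) | (x_2 -> ~~(x_1 | x_1)) = 1/4 | 3/4 = 3/4
This gives 3/4 ≠ 1.

No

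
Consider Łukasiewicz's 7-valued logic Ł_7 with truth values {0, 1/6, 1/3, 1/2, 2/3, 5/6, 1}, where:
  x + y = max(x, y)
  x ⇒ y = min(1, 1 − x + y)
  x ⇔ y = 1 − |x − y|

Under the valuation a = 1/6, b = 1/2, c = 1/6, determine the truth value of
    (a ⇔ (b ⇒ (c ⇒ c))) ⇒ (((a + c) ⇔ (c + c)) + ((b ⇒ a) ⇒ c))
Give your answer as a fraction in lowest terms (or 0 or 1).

c ⇒ c = 1/6 ⇒ 1/6 = 1
b ⇒ (c ⇒ c) = 1/2 ⇒ 1 = 1
a ⇔ (b ⇒ (c ⇒ c)) = 1/6 ⇔ 1 = 1/6
a + c = 1/6 + 1/6 = 1/6
c + c = 1/6 + 1/6 = 1/6
(a + c) ⇔ (c + c) = 1/6 ⇔ 1/6 = 1
b ⇒ a = 1/2 ⇒ 1/6 = 2/3
(b ⇒ a) ⇒ c = 2/3 ⇒ 1/6 = 1/2
((a + c) ⇔ (c + c)) + ((b ⇒ a) ⇒ c) = 1 + 1/2 = 1
(a ⇔ (b ⇒ (c ⇒ c))) ⇒ (((a + c) ⇔ (c + c)) + ((b ⇒ a) ⇒ c)) = 1/6 ⇒ 1 = 1

1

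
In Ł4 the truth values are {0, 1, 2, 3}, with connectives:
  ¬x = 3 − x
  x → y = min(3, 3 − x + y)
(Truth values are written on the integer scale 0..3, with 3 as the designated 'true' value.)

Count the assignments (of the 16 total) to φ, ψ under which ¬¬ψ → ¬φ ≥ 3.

10

φ = 0, ψ = 0 ↦ 3  ≥
φ = 0, ψ = 1 ↦ 3  ≥
φ = 0, ψ = 2 ↦ 3  ≥
φ = 0, ψ = 3 ↦ 3  ≥
φ = 1, ψ = 0 ↦ 3  ≥
φ = 1, ψ = 1 ↦ 3  ≥
φ = 1, ψ = 2 ↦ 3  ≥
φ = 1, ψ = 3 ↦ 2  <
φ = 2, ψ = 0 ↦ 3  ≥
φ = 2, ψ = 1 ↦ 3  ≥
φ = 2, ψ = 2 ↦ 2  <
φ = 2, ψ = 3 ↦ 1  <
φ = 3, ψ = 0 ↦ 3  ≥
φ = 3, ψ = 1 ↦ 2  <
φ = 3, ψ = 2 ↦ 1  <
φ = 3, ψ = 3 ↦ 0  <
So 10 of the 16 assignments meet the threshold.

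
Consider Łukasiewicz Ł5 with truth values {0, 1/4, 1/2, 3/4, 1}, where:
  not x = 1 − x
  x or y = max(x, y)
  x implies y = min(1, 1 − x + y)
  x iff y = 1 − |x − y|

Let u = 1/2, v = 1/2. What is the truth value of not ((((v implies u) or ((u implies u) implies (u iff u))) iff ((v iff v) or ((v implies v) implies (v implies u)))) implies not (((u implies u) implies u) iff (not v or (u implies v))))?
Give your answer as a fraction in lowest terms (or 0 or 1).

1/2

v implies u = 1/2 implies 1/2 = 1
u implies u = 1/2 implies 1/2 = 1
u iff u = 1/2 iff 1/2 = 1
(u implies u) implies (u iff u) = 1 implies 1 = 1
(v implies u) or ((u implies u) implies (u iff u)) = 1 or 1 = 1
v iff v = 1/2 iff 1/2 = 1
v implies v = 1/2 implies 1/2 = 1
v implies u = 1/2 implies 1/2 = 1
(v implies v) implies (v implies u) = 1 implies 1 = 1
(v iff v) or ((v implies v) implies (v implies u)) = 1 or 1 = 1
((v implies u) or ((u implies u) implies (u iff u))) iff ((v iff v) or ((v implies v) implies (v implies u))) = 1 iff 1 = 1
u implies u = 1/2 implies 1/2 = 1
(u implies u) implies u = 1 implies 1/2 = 1/2
not v = not 1/2 = 1/2
u implies v = 1/2 implies 1/2 = 1
not v or (u implies v) = 1/2 or 1 = 1
((u implies u) implies u) iff (not v or (u implies v)) = 1/2 iff 1 = 1/2
not (((u implies u) implies u) iff (not v or (u implies v))) = not 1/2 = 1/2
(((v implies u) or ((u implies u) implies (u iff u))) iff ((v iff v) or ((v implies v) implies (v implies u)))) implies not (((u implies u) implies u) iff (not v or (u implies v))) = 1 implies 1/2 = 1/2
not ((((v implies u) or ((u implies u) implies (u iff u))) iff ((v iff v) or ((v implies v) implies (v implies u)))) implies not (((u implies u) implies u) iff (not v or (u implies v)))) = not 1/2 = 1/2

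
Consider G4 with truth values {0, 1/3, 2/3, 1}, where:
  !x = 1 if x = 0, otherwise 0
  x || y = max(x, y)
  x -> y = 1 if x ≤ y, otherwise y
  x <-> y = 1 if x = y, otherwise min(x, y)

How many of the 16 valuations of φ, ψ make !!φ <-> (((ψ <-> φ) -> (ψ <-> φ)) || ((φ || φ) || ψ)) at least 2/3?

12

φ = 0, ψ = 0 ↦ 0  <
φ = 0, ψ = 1/3 ↦ 0  <
φ = 0, ψ = 2/3 ↦ 0  <
φ = 0, ψ = 1 ↦ 0  <
φ = 1/3, ψ = 0 ↦ 1  ≥
φ = 1/3, ψ = 1/3 ↦ 1  ≥
φ = 1/3, ψ = 2/3 ↦ 1  ≥
φ = 1/3, ψ = 1 ↦ 1  ≥
φ = 2/3, ψ = 0 ↦ 1  ≥
φ = 2/3, ψ = 1/3 ↦ 1  ≥
φ = 2/3, ψ = 2/3 ↦ 1  ≥
φ = 2/3, ψ = 1 ↦ 1  ≥
φ = 1, ψ = 0 ↦ 1  ≥
φ = 1, ψ = 1/3 ↦ 1  ≥
φ = 1, ψ = 2/3 ↦ 1  ≥
φ = 1, ψ = 1 ↦ 1  ≥
So 12 of the 16 assignments meet the threshold.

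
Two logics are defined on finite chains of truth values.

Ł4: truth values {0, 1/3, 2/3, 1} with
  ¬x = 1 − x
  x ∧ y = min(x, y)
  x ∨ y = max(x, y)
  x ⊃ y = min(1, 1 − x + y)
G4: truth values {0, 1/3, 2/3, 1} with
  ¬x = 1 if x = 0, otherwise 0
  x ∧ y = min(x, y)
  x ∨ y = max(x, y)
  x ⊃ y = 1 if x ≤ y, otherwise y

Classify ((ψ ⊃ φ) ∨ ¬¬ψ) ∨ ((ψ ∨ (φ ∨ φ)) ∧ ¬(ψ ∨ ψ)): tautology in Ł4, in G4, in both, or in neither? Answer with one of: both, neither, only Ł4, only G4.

In Ł4: at φ = 0, ψ = 1/3 the value is 2/3 — not a tautology.
In G4: every assignment gives 1 — tautology.

only G4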